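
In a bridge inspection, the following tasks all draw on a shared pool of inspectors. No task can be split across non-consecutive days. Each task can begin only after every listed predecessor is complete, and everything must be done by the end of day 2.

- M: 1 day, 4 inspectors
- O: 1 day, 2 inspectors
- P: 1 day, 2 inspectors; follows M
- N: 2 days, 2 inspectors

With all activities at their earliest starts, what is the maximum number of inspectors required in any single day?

8

Early-start schedule: M@1, O@1, P@2, N@1.
Load per day: day 1: 8, day 2: 4.
Peak is 8.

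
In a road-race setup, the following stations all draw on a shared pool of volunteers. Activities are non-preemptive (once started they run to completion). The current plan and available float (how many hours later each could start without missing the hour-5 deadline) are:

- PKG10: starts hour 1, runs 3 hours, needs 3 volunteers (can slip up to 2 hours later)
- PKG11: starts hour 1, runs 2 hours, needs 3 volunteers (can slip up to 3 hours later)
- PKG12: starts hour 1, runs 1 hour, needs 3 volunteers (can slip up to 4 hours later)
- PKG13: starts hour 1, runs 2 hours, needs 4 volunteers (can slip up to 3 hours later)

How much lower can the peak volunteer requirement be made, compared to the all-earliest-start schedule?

7

Early-start peak: h1:13  h2:10  h3:3  h4:0  h5:0 ⇒ 13.
Leveled (PKG10@1, PKG11@1, PKG12@3, PKG13@4): h1:6  h2:6  h3:6  h4:4  h5:4 ⇒ 6.
Reduction 13 − 6 = 7.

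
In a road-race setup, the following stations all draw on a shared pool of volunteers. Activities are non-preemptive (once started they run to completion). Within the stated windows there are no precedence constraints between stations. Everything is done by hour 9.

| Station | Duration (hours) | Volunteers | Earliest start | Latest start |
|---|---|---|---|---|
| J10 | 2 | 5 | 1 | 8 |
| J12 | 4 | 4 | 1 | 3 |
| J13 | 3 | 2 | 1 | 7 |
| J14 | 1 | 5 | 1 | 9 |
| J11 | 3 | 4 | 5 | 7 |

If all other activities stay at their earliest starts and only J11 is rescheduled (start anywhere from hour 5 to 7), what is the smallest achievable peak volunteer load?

16

J11@5: h1:16  h2:11  h3:6  h4:4  h5:4  h6:4  h7:4  h8:0  h9:0 → peak 16
J11@6: h1:16  h2:11  h3:6  h4:4  h5:0  h6:4  h7:4  h8:4  h9:0 → peak 16
J11@7: h1:16  h2:11  h3:6  h4:4  h5:0  h6:0  h7:4  h8:4  h9:4 → peak 16
Best is J11@5, peak 16.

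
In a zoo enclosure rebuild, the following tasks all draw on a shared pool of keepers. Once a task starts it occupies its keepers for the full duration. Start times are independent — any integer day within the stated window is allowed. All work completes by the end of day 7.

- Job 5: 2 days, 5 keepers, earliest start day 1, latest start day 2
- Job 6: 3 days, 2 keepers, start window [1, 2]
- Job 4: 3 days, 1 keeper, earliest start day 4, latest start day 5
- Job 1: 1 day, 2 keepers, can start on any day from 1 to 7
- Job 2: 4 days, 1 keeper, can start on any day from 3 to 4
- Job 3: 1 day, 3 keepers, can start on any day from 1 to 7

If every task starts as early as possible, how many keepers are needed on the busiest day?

12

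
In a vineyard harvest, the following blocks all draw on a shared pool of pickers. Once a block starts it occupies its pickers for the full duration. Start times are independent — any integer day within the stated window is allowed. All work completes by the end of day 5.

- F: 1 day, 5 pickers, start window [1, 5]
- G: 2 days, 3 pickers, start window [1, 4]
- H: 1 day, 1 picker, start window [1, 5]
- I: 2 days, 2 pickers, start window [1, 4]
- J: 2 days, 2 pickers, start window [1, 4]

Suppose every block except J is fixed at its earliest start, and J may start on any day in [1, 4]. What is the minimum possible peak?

J@1: d1:13  d2:7  d3:0  d4:0  d5:0 → peak 13
J@2: d1:11  d2:7  d3:2  d4:0  d5:0 → peak 11
J@3: d1:11  d2:5  d3:2  d4:2  d5:0 → peak 11
J@4: d1:11  d2:5  d3:0  d4:2  d5:2 → peak 11
Best is J@2, peak 11.

11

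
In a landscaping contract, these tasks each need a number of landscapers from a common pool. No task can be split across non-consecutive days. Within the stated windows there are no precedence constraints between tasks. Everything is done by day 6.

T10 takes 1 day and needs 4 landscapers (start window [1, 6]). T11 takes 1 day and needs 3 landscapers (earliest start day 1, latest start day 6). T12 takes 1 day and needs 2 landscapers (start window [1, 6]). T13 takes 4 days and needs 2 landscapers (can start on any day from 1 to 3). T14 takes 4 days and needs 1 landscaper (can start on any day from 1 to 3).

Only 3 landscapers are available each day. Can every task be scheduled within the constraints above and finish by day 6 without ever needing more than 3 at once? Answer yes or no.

Total landscaper-days = 21; over 6 days the average is 21/6 > 3, so some day must exceed 3.

no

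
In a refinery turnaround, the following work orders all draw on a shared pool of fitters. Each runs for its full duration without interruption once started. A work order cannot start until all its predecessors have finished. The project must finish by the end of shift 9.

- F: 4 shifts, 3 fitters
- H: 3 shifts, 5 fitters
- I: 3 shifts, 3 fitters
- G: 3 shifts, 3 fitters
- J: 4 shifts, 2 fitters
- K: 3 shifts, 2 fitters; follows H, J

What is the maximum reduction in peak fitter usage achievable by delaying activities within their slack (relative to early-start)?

Early-start peak: s1:16  s2:16  s3:16  s4:5  s5:2  s6:2  s7:2  s8:0  s9:0 ⇒ 16.
Leveled (F@4, H@1, I@4, G@7, J@1, K@5): s1:7  s2:7  s3:7  s4:8  s5:8  s6:8  s7:8  s8:3  s9:3 ⇒ 8.
Reduction 16 − 8 = 8.

8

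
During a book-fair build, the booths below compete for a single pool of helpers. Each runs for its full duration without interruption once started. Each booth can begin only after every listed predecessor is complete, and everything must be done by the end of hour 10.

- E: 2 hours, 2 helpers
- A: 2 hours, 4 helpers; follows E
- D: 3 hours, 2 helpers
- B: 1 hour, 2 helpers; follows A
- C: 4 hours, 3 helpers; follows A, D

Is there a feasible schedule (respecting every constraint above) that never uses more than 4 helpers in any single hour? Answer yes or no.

yes

Schedule E@1, A@4, D@1, B@6, C@7: h1:4  h2:4  h3:2  h4:4  h5:4  h6:2  h7:3  h8:3  h9:3  h10:3 — peak 4 ≤ 4.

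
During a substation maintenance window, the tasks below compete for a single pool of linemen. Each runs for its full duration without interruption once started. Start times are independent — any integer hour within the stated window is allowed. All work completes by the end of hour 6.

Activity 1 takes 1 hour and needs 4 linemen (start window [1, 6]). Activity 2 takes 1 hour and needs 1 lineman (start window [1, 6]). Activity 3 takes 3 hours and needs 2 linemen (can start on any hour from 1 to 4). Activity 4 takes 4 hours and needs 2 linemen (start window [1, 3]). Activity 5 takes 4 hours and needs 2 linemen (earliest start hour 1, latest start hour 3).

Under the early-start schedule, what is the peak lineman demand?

Early-start schedule: Activity 1@1, Activity 2@1, Activity 3@1, Activity 4@1, Activity 5@1.
Load per hour: hour 1: 11, hour 2: 6, hour 3: 6, hour 4: 4, hour 5: 0, hour 6: 0.
Peak is 11.

11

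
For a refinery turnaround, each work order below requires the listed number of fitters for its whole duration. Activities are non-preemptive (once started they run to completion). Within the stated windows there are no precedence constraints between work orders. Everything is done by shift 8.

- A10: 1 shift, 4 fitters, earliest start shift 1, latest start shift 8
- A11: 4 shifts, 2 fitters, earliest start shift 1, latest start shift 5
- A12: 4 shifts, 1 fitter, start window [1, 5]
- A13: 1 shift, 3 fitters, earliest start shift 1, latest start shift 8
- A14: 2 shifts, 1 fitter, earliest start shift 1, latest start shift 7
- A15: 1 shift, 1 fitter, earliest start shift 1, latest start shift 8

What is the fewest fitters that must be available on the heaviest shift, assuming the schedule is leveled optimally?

4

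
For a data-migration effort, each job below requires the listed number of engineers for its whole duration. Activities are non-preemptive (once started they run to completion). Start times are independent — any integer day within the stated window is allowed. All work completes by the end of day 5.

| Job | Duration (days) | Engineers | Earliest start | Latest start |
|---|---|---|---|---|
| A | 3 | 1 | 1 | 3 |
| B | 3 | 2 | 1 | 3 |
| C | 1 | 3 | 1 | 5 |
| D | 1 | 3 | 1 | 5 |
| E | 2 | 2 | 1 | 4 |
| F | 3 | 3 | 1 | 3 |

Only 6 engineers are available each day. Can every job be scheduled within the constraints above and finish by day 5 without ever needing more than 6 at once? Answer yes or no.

Schedule A@1, B@1, C@1, D@2, E@4, F@3: d1:6  d2:6  d3:6  d4:5  d5:5 — peak 6 ≤ 6.

yes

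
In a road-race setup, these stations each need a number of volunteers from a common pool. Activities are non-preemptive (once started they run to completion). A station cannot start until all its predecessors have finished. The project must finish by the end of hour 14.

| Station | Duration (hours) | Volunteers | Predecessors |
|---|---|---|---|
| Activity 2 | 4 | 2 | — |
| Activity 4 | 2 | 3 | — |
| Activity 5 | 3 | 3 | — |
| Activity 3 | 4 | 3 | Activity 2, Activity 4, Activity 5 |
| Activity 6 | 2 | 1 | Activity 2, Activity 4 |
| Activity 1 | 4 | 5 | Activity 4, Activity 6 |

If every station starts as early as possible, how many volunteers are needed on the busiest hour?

Early-start schedule: Activity 2@1, Activity 4@1, Activity 5@1, Activity 3@5, Activity 6@5, Activity 1@7.
Load per hour: hour 1: 8, hour 2: 8, hour 3: 5, hour 4: 2, hour 5: 4, hour 6: 4, hour 7: 8, hour 8: 8, hour 9: 5, hour 10: 5, hour 11: 0, hour 12: 0, hour 13: 0, hour 14: 0.
Peak is 8.

8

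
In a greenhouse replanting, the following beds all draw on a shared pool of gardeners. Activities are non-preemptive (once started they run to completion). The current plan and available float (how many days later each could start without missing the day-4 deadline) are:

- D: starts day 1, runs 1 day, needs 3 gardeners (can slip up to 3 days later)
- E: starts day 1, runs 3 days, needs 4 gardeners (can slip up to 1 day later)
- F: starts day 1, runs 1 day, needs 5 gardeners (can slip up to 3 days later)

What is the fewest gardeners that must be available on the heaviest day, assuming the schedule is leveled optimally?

7

Early-start (D@1, E@1, F@1) gives peak 12: d1:12  d2:4  d3:4  d4:0.
Shift F→4.
Schedule D@1, E@1, F@4: d1:7  d2:4  d3:4  d4:5 — peak 7.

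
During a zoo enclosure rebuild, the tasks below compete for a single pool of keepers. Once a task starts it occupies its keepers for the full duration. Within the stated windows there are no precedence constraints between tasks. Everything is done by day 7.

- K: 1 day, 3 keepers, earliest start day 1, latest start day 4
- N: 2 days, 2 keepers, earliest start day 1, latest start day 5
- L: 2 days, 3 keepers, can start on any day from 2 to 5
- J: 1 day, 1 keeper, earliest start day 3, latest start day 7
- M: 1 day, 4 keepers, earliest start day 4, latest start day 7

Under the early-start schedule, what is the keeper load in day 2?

5

At early start, day 2 has: N, L.
Demand: 2 + 3 = 5.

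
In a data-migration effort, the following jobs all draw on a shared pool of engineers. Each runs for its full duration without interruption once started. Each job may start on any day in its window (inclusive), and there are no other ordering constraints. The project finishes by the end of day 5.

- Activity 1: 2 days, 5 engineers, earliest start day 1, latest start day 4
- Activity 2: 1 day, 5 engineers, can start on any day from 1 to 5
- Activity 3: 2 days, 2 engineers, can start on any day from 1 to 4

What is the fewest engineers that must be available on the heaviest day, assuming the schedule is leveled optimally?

5

Early-start (Activity 1@1, Activity 2@1, Activity 3@1) gives peak 12: d1:12  d2:7  d3:0  d4:0  d5:0.
Shift Activity 2→3, Activity 3→4.
Schedule Activity 1@1, Activity 2@3, Activity 3@4: d1:5  d2:5  d3:5  d4:2  d5:2 — peak 5.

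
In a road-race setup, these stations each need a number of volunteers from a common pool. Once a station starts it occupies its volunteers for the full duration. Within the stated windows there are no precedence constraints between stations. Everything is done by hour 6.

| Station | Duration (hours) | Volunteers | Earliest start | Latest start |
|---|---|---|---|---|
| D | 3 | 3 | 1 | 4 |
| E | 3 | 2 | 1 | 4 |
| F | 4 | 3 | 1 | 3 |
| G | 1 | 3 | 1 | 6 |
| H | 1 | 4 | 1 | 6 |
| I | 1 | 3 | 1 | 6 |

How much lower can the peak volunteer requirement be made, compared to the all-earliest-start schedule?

Early-start peak: h1:18  h2:8  h3:8  h4:3  h5:0  h6:0 ⇒ 18.
Leveled (D@1, E@1, F@1, G@4, H@5, I@5): h1:8  h2:8  h3:8  h4:6  h5:7  h6:0 ⇒ 8.
Reduction 18 − 8 = 10.

10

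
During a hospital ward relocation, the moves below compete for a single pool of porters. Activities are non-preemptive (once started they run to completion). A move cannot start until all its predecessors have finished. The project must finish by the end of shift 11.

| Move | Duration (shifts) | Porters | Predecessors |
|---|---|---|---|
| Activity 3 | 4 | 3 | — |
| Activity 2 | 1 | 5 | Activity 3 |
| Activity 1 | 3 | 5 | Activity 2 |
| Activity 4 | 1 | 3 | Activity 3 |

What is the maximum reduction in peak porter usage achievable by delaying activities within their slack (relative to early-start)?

Early-start peak: s1:3  s2:3  s3:3  s4:3  s5:8  s6:5  s7:5  s8:5  s9:0  s10:0  s11:0 ⇒ 8.
Leveled (Activity 3@1, Activity 2@5, Activity 1@6, Activity 4@9): s1:3  s2:3  s3:3  s4:3  s5:5  s6:5  s7:5  s8:5  s9:3  s10:0  s11:0 ⇒ 5.
Reduction 8 − 5 = 3.

3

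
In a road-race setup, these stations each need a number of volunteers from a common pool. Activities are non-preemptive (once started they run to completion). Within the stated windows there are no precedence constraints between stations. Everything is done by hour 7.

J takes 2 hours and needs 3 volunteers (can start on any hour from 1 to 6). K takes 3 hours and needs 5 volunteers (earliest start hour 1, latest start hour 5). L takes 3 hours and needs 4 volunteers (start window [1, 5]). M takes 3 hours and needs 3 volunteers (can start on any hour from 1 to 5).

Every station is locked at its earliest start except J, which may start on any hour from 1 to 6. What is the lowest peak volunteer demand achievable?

12

J@1: h1:15  h2:15  h3:12  h4:0  h5:0  h6:0  h7:0 → peak 15
J@2: h1:12  h2:15  h3:15  h4:0  h5:0  h6:0  h7:0 → peak 15
J@3: h1:12  h2:12  h3:15  h4:3  h5:0  h6:0  h7:0 → peak 15
J@4: h1:12  h2:12  h3:12  h4:3  h5:3  h6:0  h7:0 → peak 12
J@5: h1:12  h2:12  h3:12  h4:0  h5:3  h6:3  h7:0 → peak 12
J@6: h1:12  h2:12  h3:12  h4:0  h5:0  h6:3  h7:3 → peak 12
Best is J@4, peak 12.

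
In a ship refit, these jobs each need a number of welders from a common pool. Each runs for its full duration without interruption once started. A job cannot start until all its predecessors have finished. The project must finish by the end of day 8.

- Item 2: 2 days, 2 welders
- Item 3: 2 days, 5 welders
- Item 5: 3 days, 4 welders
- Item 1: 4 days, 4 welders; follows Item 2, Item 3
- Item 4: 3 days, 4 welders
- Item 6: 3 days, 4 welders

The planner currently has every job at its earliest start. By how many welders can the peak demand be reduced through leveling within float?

Early-start peak: d1:19  d2:19  d3:16  d4:4  d5:4  d6:4  d7:0  d8:0 ⇒ 19.
Leveled (Item 2@3, Item 3@1, Item 5@1, Item 1@5, Item 4@3, Item 6@6): d1:9  d2:9  d3:10  d4:6  d5:8  d6:8  d7:8  d8:8 ⇒ 10.
Reduction 19 − 10 = 9.

9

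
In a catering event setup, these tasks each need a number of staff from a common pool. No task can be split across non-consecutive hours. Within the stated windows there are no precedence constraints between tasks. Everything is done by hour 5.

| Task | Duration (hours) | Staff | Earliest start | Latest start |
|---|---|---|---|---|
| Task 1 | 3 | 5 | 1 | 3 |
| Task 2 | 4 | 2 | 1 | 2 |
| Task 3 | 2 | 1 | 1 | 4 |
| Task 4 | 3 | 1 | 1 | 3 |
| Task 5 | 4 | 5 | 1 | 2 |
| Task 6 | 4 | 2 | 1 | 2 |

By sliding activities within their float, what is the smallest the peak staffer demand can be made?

Early-start (Task 1@1, Task 2@1, Task 3@1, Task 4@1, Task 5@1, Task 6@1) gives peak 16: h1:16  h2:16  h3:15  h4:9  h5:0.
Shift Task 4→3.
Schedule Task 1@1, Task 2@1, Task 3@1, Task 4@3, Task 5@1, Task 6@1: h1:15  h2:15  h3:15  h4:10  h5:1 — peak 15.

15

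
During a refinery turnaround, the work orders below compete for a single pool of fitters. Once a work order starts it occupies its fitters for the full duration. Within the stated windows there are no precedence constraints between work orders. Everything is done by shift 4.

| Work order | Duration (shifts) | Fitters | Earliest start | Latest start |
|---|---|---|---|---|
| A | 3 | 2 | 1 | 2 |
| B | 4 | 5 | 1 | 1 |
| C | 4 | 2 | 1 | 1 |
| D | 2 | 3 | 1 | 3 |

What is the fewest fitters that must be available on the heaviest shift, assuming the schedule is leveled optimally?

Schedule A@1, B@1, C@1, D@1: s1:12  s2:12  s3:9  s4:7 — peak 12.
No arrangement of the 6 feasible schedules does better.

12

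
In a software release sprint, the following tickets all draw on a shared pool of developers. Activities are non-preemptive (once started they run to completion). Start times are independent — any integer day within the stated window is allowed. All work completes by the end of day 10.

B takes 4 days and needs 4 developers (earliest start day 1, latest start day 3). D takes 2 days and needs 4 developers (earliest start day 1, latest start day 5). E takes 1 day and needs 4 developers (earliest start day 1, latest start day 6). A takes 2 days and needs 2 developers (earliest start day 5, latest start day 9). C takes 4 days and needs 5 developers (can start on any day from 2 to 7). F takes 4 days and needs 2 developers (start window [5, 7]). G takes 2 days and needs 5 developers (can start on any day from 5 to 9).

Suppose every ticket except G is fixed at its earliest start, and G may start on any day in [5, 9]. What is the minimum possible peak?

G@5: d1:12  d2:13  d3:9  d4:9  d5:14  d6:9  d7:2  d8:2  d9:0  d10:0 → peak 14
G@6: d1:12  d2:13  d3:9  d4:9  d5:9  d6:9  d7:7  d8:2  d9:0  d10:0 → peak 13
G@7: d1:12  d2:13  d3:9  d4:9  d5:9  d6:4  d7:7  d8:7  d9:0  d10:0 → peak 13
G@8: d1:12  d2:13  d3:9  d4:9  d5:9  d6:4  d7:2  d8:7  d9:5  d10:0 → peak 13
G@9: d1:12  d2:13  d3:9  d4:9  d5:9  d6:4  d7:2  d8:2  d9:5  d10:5 → peak 13
Best is G@6, peak 13.

13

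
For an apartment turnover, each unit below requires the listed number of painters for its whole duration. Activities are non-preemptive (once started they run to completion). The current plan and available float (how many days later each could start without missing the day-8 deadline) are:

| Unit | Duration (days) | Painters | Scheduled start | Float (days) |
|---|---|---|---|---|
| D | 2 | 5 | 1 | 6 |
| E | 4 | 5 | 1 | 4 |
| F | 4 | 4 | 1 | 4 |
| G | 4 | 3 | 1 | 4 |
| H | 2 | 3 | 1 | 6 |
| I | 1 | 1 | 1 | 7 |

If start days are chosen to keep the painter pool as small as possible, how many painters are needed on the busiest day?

9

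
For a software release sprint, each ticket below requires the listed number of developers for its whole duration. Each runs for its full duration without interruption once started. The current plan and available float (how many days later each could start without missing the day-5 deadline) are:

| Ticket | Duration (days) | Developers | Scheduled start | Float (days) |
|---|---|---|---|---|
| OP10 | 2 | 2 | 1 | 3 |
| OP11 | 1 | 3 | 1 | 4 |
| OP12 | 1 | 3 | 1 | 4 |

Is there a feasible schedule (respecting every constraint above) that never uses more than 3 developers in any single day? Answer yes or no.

Schedule OP10@1, OP11@3, OP12@4: d1:2  d2:2  d3:3  d4:3  d5:0 — peak 3 ≤ 3.

yes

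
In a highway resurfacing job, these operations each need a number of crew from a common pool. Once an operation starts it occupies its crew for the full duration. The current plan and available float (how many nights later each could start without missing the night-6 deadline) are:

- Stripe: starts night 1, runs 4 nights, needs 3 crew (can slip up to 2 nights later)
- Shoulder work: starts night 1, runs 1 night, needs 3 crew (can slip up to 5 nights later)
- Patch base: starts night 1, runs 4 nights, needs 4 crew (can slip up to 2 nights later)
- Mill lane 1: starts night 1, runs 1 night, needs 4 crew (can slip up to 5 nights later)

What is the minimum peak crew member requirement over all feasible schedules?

7

Early-start (Stripe@1, Shoulder work@1, Patch base@1, Mill lane 1@1) gives peak 14: n1:14  n2:7  n3:7  n4:7  n5:0  n6:0.
Shift Patch base→2, Mill lane 1→6.
Schedule Stripe@1, Shoulder work@1, Patch base@2, Mill lane 1@6: n1:6  n2:7  n3:7  n4:7  n5:4  n6:4 — peak 7.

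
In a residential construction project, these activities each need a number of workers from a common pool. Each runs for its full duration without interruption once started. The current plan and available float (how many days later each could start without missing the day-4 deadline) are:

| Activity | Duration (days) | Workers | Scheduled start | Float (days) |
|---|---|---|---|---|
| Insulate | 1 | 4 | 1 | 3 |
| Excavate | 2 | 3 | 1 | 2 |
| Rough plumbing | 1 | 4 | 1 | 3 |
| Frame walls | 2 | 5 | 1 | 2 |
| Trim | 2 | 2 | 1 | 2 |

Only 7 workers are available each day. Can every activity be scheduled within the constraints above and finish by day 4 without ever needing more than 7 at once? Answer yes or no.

Schedule Insulate@1, Excavate@1, Rough plumbing@2, Frame walls@3, Trim@3: d1:7  d2:7  d3:7  d4:7 — peak 7 ≤ 7.

yes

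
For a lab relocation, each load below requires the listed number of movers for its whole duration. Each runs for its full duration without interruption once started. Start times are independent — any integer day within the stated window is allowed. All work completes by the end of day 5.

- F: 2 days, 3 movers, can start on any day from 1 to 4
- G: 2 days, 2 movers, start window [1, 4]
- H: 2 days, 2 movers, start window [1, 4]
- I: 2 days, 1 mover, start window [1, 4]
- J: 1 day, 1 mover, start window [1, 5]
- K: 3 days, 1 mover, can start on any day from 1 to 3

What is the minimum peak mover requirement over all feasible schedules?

Early-start (F@1, G@1, H@1, I@1, J@1, K@1) gives peak 10: d1:10  d2:9  d3:1  d4:0  d5:0.
Shift H→3, I→3, J→3, K→3.
Schedule F@1, G@1, H@3, I@3, J@3, K@3: d1:5  d2:5  d3:5  d4:4  d5:1 — peak 5.

5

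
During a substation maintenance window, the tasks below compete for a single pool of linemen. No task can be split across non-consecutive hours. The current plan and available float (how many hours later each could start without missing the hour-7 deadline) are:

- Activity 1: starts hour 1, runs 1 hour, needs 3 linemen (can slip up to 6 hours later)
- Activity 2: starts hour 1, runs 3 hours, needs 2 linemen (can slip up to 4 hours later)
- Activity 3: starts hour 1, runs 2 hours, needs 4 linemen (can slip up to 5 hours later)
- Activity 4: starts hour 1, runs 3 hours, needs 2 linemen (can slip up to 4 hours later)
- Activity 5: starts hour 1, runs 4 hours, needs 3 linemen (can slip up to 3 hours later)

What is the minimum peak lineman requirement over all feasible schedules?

Early-start (Activity 1@1, Activity 2@1, Activity 3@1, Activity 4@1, Activity 5@1) gives peak 14: h1:14  h2:11  h3:7  h4:3  h5:0  h6:0  h7:0.
Shift Activity 3→2, Activity 4→4, Activity 5→4.
Schedule Activity 1@1, Activity 2@1, Activity 3@2, Activity 4@4, Activity 5@4: h1:5  h2:6  h3:6  h4:5  h5:5  h6:5  h7:3 — peak 6.

6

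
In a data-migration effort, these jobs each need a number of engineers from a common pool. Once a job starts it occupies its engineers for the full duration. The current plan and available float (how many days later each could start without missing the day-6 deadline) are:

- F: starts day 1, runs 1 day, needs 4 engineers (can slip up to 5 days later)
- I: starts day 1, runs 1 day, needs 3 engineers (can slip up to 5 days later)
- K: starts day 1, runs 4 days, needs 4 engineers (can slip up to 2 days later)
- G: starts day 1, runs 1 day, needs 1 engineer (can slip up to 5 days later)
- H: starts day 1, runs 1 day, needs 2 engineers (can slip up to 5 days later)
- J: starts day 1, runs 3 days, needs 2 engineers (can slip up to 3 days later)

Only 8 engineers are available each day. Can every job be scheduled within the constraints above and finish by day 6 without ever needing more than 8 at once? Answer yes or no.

yes

Schedule F@1, I@2, K@3, G@1, H@2, J@3: d1:5  d2:5  d3:6  d4:6  d5:6  d6:4 — peak 6 ≤ 8.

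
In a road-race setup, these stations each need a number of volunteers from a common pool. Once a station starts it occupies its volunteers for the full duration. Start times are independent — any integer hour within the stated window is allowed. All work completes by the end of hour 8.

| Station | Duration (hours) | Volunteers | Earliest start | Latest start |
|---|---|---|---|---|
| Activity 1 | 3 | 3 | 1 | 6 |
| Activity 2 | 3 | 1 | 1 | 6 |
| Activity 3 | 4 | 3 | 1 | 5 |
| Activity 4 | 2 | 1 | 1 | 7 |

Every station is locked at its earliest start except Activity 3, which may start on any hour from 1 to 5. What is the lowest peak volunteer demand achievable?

5

Activity 3@1: h1:8  h2:8  h3:7  h4:3  h5:0  h6:0  h7:0  h8:0 → peak 8
Activity 3@2: h1:5  h2:8  h3:7  h4:3  h5:3  h6:0  h7:0  h8:0 → peak 8
Activity 3@3: h1:5  h2:5  h3:7  h4:3  h5:3  h6:3  h7:0  h8:0 → peak 7
Activity 3@4: h1:5  h2:5  h3:4  h4:3  h5:3  h6:3  h7:3  h8:0 → peak 5
Activity 3@5: h1:5  h2:5  h3:4  h4:0  h5:3  h6:3  h7:3  h8:3 → peak 5
Best is Activity 3@4, peak 5.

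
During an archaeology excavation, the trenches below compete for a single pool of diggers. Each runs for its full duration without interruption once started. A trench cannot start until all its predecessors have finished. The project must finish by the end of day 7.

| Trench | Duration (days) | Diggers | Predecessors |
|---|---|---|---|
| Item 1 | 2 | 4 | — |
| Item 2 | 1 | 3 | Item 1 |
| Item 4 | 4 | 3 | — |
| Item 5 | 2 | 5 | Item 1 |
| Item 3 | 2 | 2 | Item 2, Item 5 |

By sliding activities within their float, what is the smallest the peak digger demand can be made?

Early-start (Item 1@1, Item 2@3, Item 4@1, Item 5@3, Item 3@5) gives peak 11: d1:7  d2:7  d3:11  d4:8  d5:2  d6:2  d7:0.
Shift Item 5→4, Item 3→6.
Schedule Item 1@1, Item 2@3, Item 4@1, Item 5@4, Item 3@6: d1:7  d2:7  d3:6  d4:8  d5:5  d6:2  d7:2 — peak 8.

8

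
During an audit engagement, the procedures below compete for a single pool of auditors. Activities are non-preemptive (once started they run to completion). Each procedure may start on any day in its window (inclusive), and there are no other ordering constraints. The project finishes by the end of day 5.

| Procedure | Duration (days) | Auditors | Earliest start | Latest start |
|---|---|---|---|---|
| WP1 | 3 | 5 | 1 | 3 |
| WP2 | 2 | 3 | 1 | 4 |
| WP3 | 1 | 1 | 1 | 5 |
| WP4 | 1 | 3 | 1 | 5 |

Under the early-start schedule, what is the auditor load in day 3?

5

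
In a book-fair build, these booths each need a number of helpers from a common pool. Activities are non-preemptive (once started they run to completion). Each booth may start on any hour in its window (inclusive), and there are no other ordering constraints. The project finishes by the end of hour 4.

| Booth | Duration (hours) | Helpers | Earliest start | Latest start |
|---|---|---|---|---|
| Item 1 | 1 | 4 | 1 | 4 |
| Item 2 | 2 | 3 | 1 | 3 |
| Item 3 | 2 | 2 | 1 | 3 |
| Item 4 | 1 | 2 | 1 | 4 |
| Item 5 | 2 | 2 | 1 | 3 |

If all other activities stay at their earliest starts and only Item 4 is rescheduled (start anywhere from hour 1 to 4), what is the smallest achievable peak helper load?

11

Item 4@1: h1:13  h2:7  h3:0  h4:0 → peak 13
Item 4@2: h1:11  h2:9  h3:0  h4:0 → peak 11
Item 4@3: h1:11  h2:7  h3:2  h4:0 → peak 11
Item 4@4: h1:11  h2:7  h3:0  h4:2 → peak 11
Best is Item 4@2, peak 11.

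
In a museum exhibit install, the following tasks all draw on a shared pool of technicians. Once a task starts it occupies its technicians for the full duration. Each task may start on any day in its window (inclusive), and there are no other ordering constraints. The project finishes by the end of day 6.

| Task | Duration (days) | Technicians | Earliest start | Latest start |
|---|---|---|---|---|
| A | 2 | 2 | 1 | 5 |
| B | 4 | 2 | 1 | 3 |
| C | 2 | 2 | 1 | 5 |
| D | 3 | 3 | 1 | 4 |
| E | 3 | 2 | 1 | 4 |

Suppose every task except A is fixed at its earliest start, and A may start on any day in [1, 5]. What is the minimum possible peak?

A@1: d1:11  d2:11  d3:7  d4:2  d5:0  d6:0 → peak 11
A@2: d1:9  d2:11  d3:9  d4:2  d5:0  d6:0 → peak 11
A@3: d1:9  d2:9  d3:9  d4:4  d5:0  d6:0 → peak 9
A@4: d1:9  d2:9  d3:7  d4:4  d5:2  d6:0 → peak 9
A@5: d1:9  d2:9  d3:7  d4:2  d5:2  d6:2 → peak 9
Best is A@3, peak 9.

9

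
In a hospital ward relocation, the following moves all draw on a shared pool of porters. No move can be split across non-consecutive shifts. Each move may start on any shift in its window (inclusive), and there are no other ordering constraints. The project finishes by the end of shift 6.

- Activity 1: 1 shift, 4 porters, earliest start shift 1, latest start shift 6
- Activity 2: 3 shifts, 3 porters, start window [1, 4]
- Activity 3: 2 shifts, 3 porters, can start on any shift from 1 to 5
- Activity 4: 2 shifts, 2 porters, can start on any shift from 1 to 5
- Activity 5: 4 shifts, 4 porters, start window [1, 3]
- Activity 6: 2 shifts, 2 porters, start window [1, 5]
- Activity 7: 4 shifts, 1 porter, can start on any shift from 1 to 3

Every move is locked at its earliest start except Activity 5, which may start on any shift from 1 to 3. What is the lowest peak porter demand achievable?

15

Activity 5@1: s1:19  s2:15  s3:8  s4:5  s5:0  s6:0 → peak 19
Activity 5@2: s1:15  s2:15  s3:8  s4:5  s5:4  s6:0 → peak 15
Activity 5@3: s1:15  s2:11  s3:8  s4:5  s5:4  s6:4 → peak 15
Best is Activity 5@2, peak 15.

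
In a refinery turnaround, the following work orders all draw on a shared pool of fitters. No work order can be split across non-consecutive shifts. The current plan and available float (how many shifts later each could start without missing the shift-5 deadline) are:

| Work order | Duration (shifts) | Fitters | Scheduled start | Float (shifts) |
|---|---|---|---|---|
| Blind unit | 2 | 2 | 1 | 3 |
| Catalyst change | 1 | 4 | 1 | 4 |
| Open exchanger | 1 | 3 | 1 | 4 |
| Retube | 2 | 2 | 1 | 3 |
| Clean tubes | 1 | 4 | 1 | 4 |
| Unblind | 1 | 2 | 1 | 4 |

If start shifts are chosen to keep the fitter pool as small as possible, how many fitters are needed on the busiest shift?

5

Early-start (Blind unit@1, Catalyst change@1, Open exchanger@1, Retube@1, Clean tubes@1, Unblind@1) gives peak 17: s1:17  s2:4  s3:0  s4:0  s5:0.
Shift Catalyst change→3, Open exchanger→4, Clean tubes→5, Unblind→4.
Schedule Blind unit@1, Catalyst change@3, Open exchanger@4, Retube@1, Clean tubes@5, Unblind@4: s1:4  s2:4  s3:4  s4:5  s5:4 — peak 5.
Total fitter-shifts = 21 over 5 shifts ⇒ peak ≥ ⌈21/5⌉ = 5, so 5 is optimal.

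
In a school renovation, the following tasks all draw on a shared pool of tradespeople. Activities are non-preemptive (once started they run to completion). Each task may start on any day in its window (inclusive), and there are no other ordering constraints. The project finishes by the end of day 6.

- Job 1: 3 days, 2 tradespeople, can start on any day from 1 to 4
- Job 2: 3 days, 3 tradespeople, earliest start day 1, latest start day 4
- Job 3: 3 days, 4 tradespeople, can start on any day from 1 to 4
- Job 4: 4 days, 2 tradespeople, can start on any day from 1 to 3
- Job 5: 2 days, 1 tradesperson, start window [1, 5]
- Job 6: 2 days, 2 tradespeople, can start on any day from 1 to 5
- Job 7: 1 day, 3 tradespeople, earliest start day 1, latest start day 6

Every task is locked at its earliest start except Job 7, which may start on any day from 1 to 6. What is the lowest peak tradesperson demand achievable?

14

Job 7@1: d1:17  d2:14  d3:11  d4:2  d5:0  d6:0 → peak 17
Job 7@2: d1:14  d2:17  d3:11  d4:2  d5:0  d6:0 → peak 17
Job 7@3: d1:14  d2:14  d3:14  d4:2  d5:0  d6:0 → peak 14
Job 7@4: d1:14  d2:14  d3:11  d4:5  d5:0  d6:0 → peak 14
Job 7@5: d1:14  d2:14  d3:11  d4:2  d5:3  d6:0 → peak 14
Job 7@6: d1:14  d2:14  d3:11  d4:2  d5:0  d6:3 → peak 14
Best is Job 7@3, peak 14.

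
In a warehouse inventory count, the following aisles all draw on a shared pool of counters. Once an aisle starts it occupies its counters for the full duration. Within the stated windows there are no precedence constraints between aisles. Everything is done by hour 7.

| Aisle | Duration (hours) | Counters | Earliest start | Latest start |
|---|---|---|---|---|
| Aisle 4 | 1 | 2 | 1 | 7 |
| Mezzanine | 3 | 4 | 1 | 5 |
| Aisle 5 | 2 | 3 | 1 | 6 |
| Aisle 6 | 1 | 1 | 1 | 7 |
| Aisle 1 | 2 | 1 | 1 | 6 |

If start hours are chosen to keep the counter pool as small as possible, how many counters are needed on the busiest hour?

4

Early-start (Aisle 4@1, Mezzanine@1, Aisle 5@1, Aisle 6@1, Aisle 1@1) gives peak 11: h1:11  h2:8  h3:4  h4:0  h5:0  h6:0  h7:0.
Shift Mezzanine→2, Aisle 5→5, Aisle 1→5.
Schedule Aisle 4@1, Mezzanine@2, Aisle 5@5, Aisle 6@1, Aisle 1@5: h1:3  h2:4  h3:4  h4:4  h5:4  h6:4  h7:0 — peak 4.
Total counter-hours = 23 over 7 hours ⇒ peak ≥ ⌈23/7⌉ = 4, so 4 is optimal.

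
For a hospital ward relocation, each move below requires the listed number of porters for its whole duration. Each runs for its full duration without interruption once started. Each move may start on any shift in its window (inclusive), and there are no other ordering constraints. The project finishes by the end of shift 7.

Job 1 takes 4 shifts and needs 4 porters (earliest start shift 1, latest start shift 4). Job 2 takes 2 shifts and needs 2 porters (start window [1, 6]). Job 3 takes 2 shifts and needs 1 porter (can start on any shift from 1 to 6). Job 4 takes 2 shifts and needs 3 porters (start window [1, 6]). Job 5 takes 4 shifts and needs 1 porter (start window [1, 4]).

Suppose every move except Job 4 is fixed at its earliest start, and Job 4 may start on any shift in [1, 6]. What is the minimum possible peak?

Job 4@1: s1:11  s2:11  s3:5  s4:5  s5:0  s6:0  s7:0 → peak 11
Job 4@2: s1:8  s2:11  s3:8  s4:5  s5:0  s6:0  s7:0 → peak 11
Job 4@3: s1:8  s2:8  s3:8  s4:8  s5:0  s6:0  s7:0 → peak 8
Job 4@4: s1:8  s2:8  s3:5  s4:8  s5:3  s6:0  s7:0 → peak 8
Job 4@5: s1:8  s2:8  s3:5  s4:5  s5:3  s6:3  s7:0 → peak 8
Job 4@6: s1:8  s2:8  s3:5  s4:5  s5:0  s6:3  s7:3 → peak 8
Best is Job 4@3, peak 8.

8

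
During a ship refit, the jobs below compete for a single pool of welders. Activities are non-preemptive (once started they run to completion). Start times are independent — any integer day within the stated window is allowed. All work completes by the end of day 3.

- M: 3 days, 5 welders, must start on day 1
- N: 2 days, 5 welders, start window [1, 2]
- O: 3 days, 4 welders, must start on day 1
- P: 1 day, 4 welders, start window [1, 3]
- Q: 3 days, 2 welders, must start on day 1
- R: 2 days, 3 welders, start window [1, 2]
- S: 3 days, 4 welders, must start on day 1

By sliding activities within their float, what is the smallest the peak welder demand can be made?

Early-start (M@1, N@1, O@1, P@1, Q@1, R@1, S@1) gives peak 27: d1:27  d2:23  d3:15.
Shift P→3.
Schedule M@1, N@1, O@1, P@3, Q@1, R@1, S@1: d1:23  d2:23  d3:19 — peak 23.
No arrangement of the 12 feasible schedules does better.

23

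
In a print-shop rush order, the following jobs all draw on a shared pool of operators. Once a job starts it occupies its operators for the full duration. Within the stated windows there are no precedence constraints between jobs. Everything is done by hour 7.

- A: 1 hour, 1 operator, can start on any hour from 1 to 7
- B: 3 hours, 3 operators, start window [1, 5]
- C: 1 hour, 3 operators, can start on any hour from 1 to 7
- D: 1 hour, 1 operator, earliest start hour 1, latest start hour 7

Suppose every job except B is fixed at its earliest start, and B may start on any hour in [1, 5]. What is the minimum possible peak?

B@1: h1:8  h2:3  h3:3  h4:0  h5:0  h6:0  h7:0 → peak 8
B@2: h1:5  h2:3  h3:3  h4:3  h5:0  h6:0  h7:0 → peak 5
B@3: h1:5  h2:0  h3:3  h4:3  h5:3  h6:0  h7:0 → peak 5
B@4: h1:5  h2:0  h3:0  h4:3  h5:3  h6:3  h7:0 → peak 5
B@5: h1:5  h2:0  h3:0  h4:0  h5:3  h6:3  h7:3 → peak 5
Best is B@2, peak 5.

5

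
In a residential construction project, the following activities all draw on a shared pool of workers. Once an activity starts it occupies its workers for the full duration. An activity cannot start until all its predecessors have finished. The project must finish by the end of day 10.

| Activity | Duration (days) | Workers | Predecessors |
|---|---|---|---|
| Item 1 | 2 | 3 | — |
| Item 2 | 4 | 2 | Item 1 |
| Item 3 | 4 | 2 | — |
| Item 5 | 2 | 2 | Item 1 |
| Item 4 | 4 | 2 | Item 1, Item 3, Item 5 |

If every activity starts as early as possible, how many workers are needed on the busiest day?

6

Early-start schedule: Item 1@1, Item 2@3, Item 3@1, Item 5@3, Item 4@5.
Load per day: day 1: 5, day 2: 5, day 3: 6, day 4: 6, day 5: 4, day 6: 4, day 7: 2, day 8: 2, day 9: 0, day 10: 0.
Peak is 6.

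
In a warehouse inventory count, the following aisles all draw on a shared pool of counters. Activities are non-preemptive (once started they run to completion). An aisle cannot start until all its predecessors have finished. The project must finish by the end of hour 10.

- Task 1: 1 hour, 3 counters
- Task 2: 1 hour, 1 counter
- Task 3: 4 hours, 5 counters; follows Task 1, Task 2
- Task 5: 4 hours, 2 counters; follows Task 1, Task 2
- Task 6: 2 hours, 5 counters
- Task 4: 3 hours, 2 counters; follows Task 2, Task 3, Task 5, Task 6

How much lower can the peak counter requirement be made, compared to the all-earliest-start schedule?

Early-start peak: h1:9  h2:12  h3:7  h4:7  h5:7  h6:2  h7:2  h8:2  h9:0  h10:0 ⇒ 12.
Leveled (Task 1@1, Task 2@1, Task 3@2, Task 5@2, Task 6@6, Task 4@8): h1:4  h2:7  h3:7  h4:7  h5:7  h6:5  h7:5  h8:2  h9:2  h10:2 ⇒ 7.
Reduction 12 − 7 = 5.

5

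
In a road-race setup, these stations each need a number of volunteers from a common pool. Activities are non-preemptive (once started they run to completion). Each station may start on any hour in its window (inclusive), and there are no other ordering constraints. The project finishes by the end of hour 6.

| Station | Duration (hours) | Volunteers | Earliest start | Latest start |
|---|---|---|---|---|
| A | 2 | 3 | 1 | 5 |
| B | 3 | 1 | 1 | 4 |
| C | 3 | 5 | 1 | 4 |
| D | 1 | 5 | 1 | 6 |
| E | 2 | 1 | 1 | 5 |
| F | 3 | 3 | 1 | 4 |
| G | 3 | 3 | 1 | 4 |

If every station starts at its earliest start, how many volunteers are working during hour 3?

At early start, hour 3 has: B, C, F, G.
Demand: 1 + 5 + 3 + 3 = 12.

12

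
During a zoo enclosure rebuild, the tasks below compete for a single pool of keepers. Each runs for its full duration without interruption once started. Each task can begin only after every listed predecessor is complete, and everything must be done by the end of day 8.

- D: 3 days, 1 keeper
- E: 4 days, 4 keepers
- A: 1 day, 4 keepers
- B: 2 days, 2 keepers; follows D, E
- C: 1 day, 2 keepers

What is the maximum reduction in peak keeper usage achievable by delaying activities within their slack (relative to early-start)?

6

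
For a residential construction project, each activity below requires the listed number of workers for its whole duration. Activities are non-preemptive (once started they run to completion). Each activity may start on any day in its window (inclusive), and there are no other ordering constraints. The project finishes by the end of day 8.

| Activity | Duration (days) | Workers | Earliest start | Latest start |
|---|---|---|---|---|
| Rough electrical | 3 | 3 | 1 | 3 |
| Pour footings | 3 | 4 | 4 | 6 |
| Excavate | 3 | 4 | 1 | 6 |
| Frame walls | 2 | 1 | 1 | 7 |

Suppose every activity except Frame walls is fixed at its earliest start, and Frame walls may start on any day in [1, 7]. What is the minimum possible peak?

Frame walls@1: d1:8  d2:8  d3:7  d4:4  d5:4  d6:4  d7:0  d8:0 → peak 8
Frame walls@2: d1:7  d2:8  d3:8  d4:4  d5:4  d6:4  d7:0  d8:0 → peak 8
Frame walls@3: d1:7  d2:7  d3:8  d4:5  d5:4  d6:4  d7:0  d8:0 → peak 8
Frame walls@4: d1:7  d2:7  d3:7  d4:5  d5:5  d6:4  d7:0  d8:0 → peak 7
Frame walls@5: d1:7  d2:7  d3:7  d4:4  d5:5  d6:5  d7:0  d8:0 → peak 7
Frame walls@6: d1:7  d2:7  d3:7  d4:4  d5:4  d6:5  d7:1  d8:0 → peak 7
Frame walls@7: d1:7  d2:7  d3:7  d4:4  d5:4  d6:4  d7:1  d8:1 → peak 7
Best is Frame walls@4, peak 7.

7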